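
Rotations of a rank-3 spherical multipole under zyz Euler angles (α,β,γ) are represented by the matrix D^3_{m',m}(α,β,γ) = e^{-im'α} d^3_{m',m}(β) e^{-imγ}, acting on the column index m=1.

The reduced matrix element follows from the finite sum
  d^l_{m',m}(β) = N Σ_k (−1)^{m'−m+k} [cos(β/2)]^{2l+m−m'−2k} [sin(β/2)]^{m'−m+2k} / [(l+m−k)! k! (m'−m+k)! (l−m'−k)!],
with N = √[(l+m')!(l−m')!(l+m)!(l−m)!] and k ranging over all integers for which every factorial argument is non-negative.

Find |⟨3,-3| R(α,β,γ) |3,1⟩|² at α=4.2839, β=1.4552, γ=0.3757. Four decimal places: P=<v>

Split into d^3_{-3,1}(β=1.4552) × two z-phases.
Half-angle: c=0.746773, s=0.665079. N=√(1·720·24·2)=185.903201
k: max(0,(1)−(-3))=4 … min(3+(1),3−(-3))=4
  k=4: (−1)^0·185.9032/(48)·0.7468^2·0.6651^4 = +0.422587
d^3_{-3,1}(1.4552) = +0.422587
|D^3_{-3,1}|² = |d^3_{-3,1}(β)|² = (+0.422587)² = 0.178580 (the z-rotation phases have unit modulus)

P=0.1786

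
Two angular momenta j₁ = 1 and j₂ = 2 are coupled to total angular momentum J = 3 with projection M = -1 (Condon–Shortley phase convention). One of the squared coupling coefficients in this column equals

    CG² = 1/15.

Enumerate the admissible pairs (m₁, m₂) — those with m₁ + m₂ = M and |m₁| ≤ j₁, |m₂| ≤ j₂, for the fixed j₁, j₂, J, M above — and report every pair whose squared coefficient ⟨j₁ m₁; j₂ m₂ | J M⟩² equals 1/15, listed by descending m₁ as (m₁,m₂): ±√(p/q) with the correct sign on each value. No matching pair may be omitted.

(1,-2): +√(1/15)

Admissible pairs with m₁+m₂ = M = -1: (-1,0), (0,-1), (1,-2)
  (m₁,m₂)=(1,-2): CG² = 1/15, CG = +√(1/15)   ← matches the target
  (m₁,m₂)=(0,-1): CG² = 8/15, CG = +√(8/15)
  (m₁,m₂)=(-1,0): CG² = 2/5, CG = +√(2/5)
Pairs with CG² = 1/15: (1,-2): +√(1/15)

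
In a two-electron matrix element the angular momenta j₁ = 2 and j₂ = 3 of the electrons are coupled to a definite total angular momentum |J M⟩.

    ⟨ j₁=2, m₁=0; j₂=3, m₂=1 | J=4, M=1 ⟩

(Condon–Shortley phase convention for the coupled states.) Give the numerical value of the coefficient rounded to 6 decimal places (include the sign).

−√(3/28) ≈ -0.327327

j₁+j₂−J=1  J+j₁−j₂=3  J−j₁+j₂=5  j₁+j₂+J+1=10
(j₁±m₁, j₂±m₂, J±M) = (2,2,4,2,5,3)
P² = 1728/7
sum k=0..1:
  [0] +1/48 = 1/48
  [1] −1/24 = -1/24
S = -1/48
C² = P²·S² = 3/28 ; C = -0.327327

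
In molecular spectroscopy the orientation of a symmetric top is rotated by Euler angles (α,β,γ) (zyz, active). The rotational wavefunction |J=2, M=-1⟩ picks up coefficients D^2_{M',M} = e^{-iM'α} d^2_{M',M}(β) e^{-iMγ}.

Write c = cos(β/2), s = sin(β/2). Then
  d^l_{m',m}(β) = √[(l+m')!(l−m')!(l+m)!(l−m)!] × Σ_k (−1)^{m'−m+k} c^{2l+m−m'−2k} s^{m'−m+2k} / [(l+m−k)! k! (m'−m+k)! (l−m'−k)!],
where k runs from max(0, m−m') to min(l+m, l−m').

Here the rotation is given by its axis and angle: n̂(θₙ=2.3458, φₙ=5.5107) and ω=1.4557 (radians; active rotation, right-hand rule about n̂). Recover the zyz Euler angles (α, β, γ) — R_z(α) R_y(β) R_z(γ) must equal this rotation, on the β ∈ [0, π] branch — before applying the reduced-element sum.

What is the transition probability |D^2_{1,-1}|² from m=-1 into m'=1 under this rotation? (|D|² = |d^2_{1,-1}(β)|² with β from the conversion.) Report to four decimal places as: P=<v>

P=0.2243

Axis–angle → zyz. n̂ = (sinθₙcosφₙ, sinθₙsinφₙ, cosθₙ) = (+0.511651, -0.498605, -0.699719), ω = 1.4557.
R = I cosω + sinω [n̂]ₓ + (1−cosω) n̂n̂ᵀ gives
  R = [+0.346565, +0.469275, -0.812203; -0.920903, +0.334899, -0.199449; +0.178409, +0.817082, +0.548221]
β = atan2(√(R₁₃²+R₂₃²), R₃₃) = 0.990561; α = atan2(R₂₃, R₁₃) mod 2π = 3.382393; γ = atan2(R₃₂, −R₃₁) mod 2π = 1.785771
Split into d^2_{1,-1}(β=0.9906) × two z-phases.
With c≡cos(β/2)=0.879836 and s≡sin(β/2)=0.475278, N=[6·1·1·6]^{1/2}=6.000000
Admissible k: 0..1 (factorial args all ≥0)
  k=0: (−1)^2·6.0000/(2)·0.8798^2·0.4753^2 = +0.524590
  k=1: (−1)^3·6.0000/(6)·0.8798^0·0.4753^4 = -0.051026
d^2_{1,-1}(0.9906) = +0.524590 -0.051026 = +0.473564
|D^2_{1,-1}|² = |d^2_{1,-1}(β)|² = (+0.473564)² = 0.224263 (the z-rotation phases have unit modulus)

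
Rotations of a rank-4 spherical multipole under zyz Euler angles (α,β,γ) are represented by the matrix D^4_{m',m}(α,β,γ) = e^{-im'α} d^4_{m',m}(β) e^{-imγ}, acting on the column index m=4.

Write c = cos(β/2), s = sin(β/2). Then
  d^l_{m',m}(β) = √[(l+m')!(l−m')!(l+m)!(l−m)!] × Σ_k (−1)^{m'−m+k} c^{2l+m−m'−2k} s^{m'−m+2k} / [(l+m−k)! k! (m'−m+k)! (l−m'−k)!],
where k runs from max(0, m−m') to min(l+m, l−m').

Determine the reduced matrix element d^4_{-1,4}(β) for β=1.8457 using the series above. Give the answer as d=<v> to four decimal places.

d=0.5302

d^4_{-1,4}(β=1.8457) via the finite sum:
Half-angle: c=0.603550, s=0.797325. N=√(6·120·40320·1)=5387.986637
k: max(0,(4)−(-1))=5 … min(4+(4),4−(-1))=5
  k=5: (−1)^0·5387.9866/(720)·0.6036^3·0.7973^5 = +0.530165
d^4_{-1,4}(1.8457) = +0.530165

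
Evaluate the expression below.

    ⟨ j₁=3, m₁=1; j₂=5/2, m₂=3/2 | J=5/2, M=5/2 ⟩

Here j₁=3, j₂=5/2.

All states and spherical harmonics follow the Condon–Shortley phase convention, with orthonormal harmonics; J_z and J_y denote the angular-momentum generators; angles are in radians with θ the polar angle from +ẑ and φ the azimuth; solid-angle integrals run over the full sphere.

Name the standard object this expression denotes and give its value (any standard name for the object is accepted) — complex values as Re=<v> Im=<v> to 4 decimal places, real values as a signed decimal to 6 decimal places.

This is a Clebsch–Gordan (vector-coupling) coefficient.
triangle: 3!·3!·2!/9! = 72/362880
(j±m)!: 4!·2!·4!·1!·5!·0! = 138240
prefactor² = (2J+1)·Δ·N² = 1152/7
  k=2: +1/(2!·1!·0!·2!·3!·0!) = 1/24
Σ = 1/24  ⇒  CG² = 1152/7·(1/24)² = 2/7
CG = +√(2/7) = +0.534522

Clebsch–Gordan coefficient, +√(2/7) ≈ +0.534522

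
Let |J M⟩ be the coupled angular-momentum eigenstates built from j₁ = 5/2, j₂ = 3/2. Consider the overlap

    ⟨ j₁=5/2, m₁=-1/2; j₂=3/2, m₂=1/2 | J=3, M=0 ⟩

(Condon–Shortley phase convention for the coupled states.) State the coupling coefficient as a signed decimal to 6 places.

−√(1/5) = -0.447214

√[7·1!4!2!/8! · 2!3!2!1!3!3!] = √(36/5)
  +(−1)^0/∏(0,1,3,2,1,0)! = 1/12  (running 1/12)
  +(−1)^1/∏(1,0,2,1,2,1)! = -1/4  (running -1/6)
⟨..|..⟩ = √(36/5)·(-1/6) = -0.447214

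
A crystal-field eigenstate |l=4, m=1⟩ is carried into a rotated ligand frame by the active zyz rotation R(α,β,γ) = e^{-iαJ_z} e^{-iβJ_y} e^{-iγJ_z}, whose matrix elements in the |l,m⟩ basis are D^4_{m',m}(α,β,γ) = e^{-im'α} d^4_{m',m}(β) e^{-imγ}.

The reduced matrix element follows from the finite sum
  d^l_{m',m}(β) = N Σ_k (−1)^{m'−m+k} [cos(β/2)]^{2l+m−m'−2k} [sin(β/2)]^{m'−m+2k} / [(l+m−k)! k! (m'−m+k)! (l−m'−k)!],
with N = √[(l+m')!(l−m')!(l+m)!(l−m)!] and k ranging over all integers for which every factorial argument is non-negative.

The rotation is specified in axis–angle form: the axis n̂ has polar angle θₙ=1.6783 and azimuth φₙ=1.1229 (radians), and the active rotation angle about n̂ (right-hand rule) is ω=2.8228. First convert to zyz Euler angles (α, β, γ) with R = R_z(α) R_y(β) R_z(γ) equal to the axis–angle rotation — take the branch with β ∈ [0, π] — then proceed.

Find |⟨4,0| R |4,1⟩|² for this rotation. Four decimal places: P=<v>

Axis–angle → zyz. n̂ = (sinθₙcosφₙ, sinθₙsinφₙ, cosθₙ) = (+0.430570, +0.896157, -0.107297), ω = 2.8228.
R = I cosω + sinω [n̂]ₓ + (1−cosω) n̂n̂ᵀ gives
  R = [-0.588174, +0.785904, +0.190804; +0.718646, +0.616114, -0.322414; -0.370943, -0.052515, -0.927169]
β = atan2(√(R₁₃²+R₂₃²), R₃₃) = 2.757582; α = atan2(R₂₃, R₁₃) mod 2π = 5.246756; γ = atan2(R₃₂, −R₃₁) mod 2π = 6.142548
Split into d^4_{0,1}(β=2.7576) × two z-phases.
With c≡cos(β/2)=0.190828 and s≡sin(β/2)=0.981624, N=[24·24·120·6]^{1/2}=643.987578
k: max(0,(1)−(0))=1 … min(4+(1),4−(0))=4
  k=1: (−1)^0·643.9876/(144)·0.1908^7·0.9816^1 = +0.000040
  k=2: (−1)^1·643.9876/(24)·0.1908^5·0.9816^3 = -0.006423
  k=3: (−1)^2·643.9876/(24)·0.1908^3·0.9816^5 = +0.169948
  k=4: (−1)^3·643.9876/(144)·0.1908^1·0.9816^7 = -0.749500
d^4_{0,1}(2.7576) = +0.000040 -0.006423 +0.169948 -0.749500 = -0.585934
|D^4_{0,1}|² = |d^4_{0,1}(β)|² = (-0.585934)² = 0.343318 (the z-rotation phases have unit modulus)

P=0.3433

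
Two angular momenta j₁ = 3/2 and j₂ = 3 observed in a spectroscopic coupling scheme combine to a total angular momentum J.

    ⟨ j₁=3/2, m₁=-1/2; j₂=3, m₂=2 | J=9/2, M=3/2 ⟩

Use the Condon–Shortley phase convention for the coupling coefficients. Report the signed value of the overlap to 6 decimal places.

+0.462910

√[10·0!3!6!/10! · 1!2!5!1!6!3!] = √(86400/7)
  +(−1)^0/∏(0,0,2,5,1,1)! = 1/240  (running 1/240)
⟨..|..⟩ = √(86400/7)·(1/240) = +0.462910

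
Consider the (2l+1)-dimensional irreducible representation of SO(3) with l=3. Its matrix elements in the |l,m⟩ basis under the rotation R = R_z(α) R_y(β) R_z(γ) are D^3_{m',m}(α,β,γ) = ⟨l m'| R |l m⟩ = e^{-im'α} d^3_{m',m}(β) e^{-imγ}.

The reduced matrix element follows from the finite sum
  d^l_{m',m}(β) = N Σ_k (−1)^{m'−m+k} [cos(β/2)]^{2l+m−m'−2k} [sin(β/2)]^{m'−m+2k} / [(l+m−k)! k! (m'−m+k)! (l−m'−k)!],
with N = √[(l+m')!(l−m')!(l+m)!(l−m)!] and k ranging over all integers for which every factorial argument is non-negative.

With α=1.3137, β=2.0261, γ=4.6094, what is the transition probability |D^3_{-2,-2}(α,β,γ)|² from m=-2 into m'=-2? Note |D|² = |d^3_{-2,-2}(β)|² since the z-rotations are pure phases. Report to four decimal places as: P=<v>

D^3_{-2,-2}(1.3137,2.0261,4.6094) = e^{-i·-2·1.3137}·d^3_{-2,-2}(2.0261)·e^{-i·-2·4.6094}. Compute d first:
With c≡cos(β/2)=0.529275 and s≡sin(β/2)=0.848450, N=[1·120·1·120]^{1/2}=120.000000
k: max(0,(-2)−(-2))=0 … min(3+(-2),3−(-2))=1
  k=0: (−1)^0·120.0000/(120)·0.5293^6·0.8485^0 = +0.021983
  k=1: (−1)^1·120.0000/(24)·0.5293^4·0.8485^2 = -0.282455
d^3_{-2,-2}(2.0261) = +0.021983 -0.282455 = -0.260472
|D^3_{-2,-2}|² = |d^3_{-2,-2}(β)|² = (-0.260472)² = 0.067846 (the z-rotation phases have unit modulus)

P=0.0678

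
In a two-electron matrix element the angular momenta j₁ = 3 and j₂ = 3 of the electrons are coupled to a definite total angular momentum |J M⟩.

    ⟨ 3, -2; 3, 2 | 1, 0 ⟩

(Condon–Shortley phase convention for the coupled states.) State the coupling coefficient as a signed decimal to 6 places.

j₁+j₂−J=5  J+j₁−j₂=1  J−j₁+j₂=1  j₁+j₂+J+1=8
(j₁±m₁, j₂±m₂, J±M) = (1,5,5,1,1,1)
P² = 900/7
sum k=4..5:
  [4] +1/24 = 1/24
  [5] −1/120 = -1/120
S = 1/30
C² = P²·S² = 1/7 ; C = +0.377964

+0.377964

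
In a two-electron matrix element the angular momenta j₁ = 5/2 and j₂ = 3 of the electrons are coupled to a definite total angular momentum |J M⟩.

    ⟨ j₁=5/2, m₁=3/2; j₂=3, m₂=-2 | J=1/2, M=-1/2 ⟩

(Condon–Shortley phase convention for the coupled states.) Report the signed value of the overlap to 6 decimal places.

-0.487950

j₁+j₂−J=5  J+j₁−j₂=0  J−j₁+j₂=1  j₁+j₂+J+1=7
(j₁±m₁, j₂±m₂, J±M) = (4,1,1,5,0,1)
P² = 960/7
sum k=1..1:
  [1] −1/24 = -1/24
S = -1/24
C² = P²·S² = 5/21 ; C = -0.487950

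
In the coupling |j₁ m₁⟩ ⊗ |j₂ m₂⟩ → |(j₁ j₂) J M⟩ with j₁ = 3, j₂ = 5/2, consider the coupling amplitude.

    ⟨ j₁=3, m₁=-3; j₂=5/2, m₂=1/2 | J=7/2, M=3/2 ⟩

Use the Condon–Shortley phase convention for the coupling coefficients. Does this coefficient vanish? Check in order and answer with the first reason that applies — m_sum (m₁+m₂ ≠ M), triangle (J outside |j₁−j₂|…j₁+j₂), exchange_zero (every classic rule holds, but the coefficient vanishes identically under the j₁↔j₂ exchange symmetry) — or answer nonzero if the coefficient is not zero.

m-sum: m₁+m₂ = -3+1/2 = -5/2, M = 3/2  ✗ ⇒ coefficient is 0

m_sum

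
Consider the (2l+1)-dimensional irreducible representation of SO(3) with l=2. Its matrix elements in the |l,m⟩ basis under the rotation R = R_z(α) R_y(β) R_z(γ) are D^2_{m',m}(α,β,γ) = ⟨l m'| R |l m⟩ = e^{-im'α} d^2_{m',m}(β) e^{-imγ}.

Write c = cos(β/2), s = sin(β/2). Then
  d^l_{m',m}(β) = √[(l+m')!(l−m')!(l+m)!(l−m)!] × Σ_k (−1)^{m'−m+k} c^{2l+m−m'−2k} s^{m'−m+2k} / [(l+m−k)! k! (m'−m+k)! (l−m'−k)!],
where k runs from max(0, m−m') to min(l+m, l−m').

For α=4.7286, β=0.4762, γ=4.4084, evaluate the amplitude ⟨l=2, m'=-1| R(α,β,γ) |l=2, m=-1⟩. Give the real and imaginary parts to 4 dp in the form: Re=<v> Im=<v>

Re=-0.7040 Im=0.2084

Split into d^2_{-1,-1}(β=0.4762) × two z-phases.
Half-angle: c=0.971788, s=0.235857. N=√(1·6·1·6)=6.000000
Admissible k: 0..1 (factorial args all ≥0)
  k=0: (−1)^0·6.0000/(6)·0.9718^4·0.2359^0 = +0.891838
  k=1: (−1)^1·6.0000/(2)·0.9718^2·0.2359^2 = -0.157602
d^2_{-1,-1}(0.4762) = +0.891838 -0.157602 = +0.734236
Attach z-rotation phases: D = e^{-i(-1)(4.7286)}·(+0.734236)·e^{-i(-1)(4.4084)} = -0.704042+0.208393i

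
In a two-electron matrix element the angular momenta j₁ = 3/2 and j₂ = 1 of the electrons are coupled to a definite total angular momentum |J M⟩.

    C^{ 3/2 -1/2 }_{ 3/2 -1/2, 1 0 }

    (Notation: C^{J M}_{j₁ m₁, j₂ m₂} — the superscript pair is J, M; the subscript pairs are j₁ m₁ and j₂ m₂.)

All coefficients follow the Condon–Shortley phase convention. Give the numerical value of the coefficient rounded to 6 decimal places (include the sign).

√[4·1!2!1!/5! · 1!2!1!1!1!2!] = √(4/15)
  +(−1)^0/∏(0,1,2,1,0,0)! = 1/2  (running 1/2)
  +(−1)^1/∏(1,0,1,0,1,1)! = -1  (running -1/2)
⟨..|..⟩ = √(4/15)·(-1/2) = -0.258199

−√(1/15) = -0.258199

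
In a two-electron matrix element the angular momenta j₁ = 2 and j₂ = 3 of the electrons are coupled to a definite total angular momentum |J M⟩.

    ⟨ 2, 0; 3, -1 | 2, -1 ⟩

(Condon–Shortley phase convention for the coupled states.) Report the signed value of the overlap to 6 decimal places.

triangle: 3!·1!·3!/8! = 36/40320
(j±m)!: 2!·2!·2!·4!·1!·3! = 1152
prefactor² = (2J+1)·Δ·N² = 36/7
  k=1: −1/(1!·2!·1!·1!·0!·2!) = -1/4
  k=2: +1/(2!·1!·0!·0!·1!·3!) = 1/12
Σ = -1/6  ⇒  CG² = 36/7·(-1/6)² = 1/7
CG = −√(1/7) = -0.377964

−√(1/7) ≈ -0.377964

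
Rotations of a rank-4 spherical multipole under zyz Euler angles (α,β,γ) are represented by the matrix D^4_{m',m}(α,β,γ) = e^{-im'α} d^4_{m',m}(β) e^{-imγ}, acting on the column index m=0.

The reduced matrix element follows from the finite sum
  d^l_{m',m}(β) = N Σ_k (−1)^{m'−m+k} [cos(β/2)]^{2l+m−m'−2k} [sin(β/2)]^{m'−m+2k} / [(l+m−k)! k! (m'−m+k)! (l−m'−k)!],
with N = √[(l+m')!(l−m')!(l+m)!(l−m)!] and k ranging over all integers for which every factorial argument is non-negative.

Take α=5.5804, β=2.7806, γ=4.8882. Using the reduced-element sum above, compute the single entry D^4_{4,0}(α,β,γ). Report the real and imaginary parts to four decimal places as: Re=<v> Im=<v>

Re=-0.0077 Im=0.0026

First d^4_{4,0}(β=2.7806), then the phase factors e^{-i(4)α} and e^{-i(0)γ}:
Half-angle: c=0.179518, s=0.983755. N=√(40320·1·24·24)=4819.161753
k: max(0,(0)−(4))=0 … min(4+(0),4−(4))=0
  k=0: (−1)^4·4819.1618/(576)·0.1795^4·0.9838^4 = +0.008138
d^4_{4,0}(2.7806) = +0.008138
Phases: e^{-i·(4)·5.5804}=-0.945896+0.324470i, e^{-i·(0)·4.8882}=+1.000000+0.000000i ⇒ D=-0.007698+0.002641i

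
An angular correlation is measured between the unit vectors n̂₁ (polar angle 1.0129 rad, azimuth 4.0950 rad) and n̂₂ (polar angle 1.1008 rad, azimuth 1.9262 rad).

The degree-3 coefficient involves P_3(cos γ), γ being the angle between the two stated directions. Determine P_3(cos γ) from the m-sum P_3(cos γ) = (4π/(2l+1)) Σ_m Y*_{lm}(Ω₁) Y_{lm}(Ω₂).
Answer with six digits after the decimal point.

0.263013

Expand P_3 via completeness: Σ_{m} conj(Y_{3,m}) at Ω₁ times Y_{3,m} at Ω₂ —
  [-3]  conj(Y_{3,-3})(Ω₁) = +0.244739-0.070739i ; Y_{3,-3}(Ω₂) = +0.258839+0.142949i ; Δ = +0.073460+0.016675i
  [-2]  conj(Y_{3,-2})(Ω₁) = -0.128399+0.367628i ; Y_{3,-2}(Ω₂) = -0.278815+0.240041i ; Δ = -0.052446-0.133321i
  [-1]  conj(Y_{3,-1})(Ω₁) = -0.063701-0.089723i ; Y_{3,-1}(Ω₂) = -0.002558-0.006892i ; Δ = -0.000455+0.000669i
  [+0]  conj(Y_{3,0})(Ω₁) = -0.315833-0.000000i ; Y_{3,0}(Ω₂) = -0.333698+0.000000i ; Δ = +0.105393+0.000000i
  [+1]  conj(Y_{3,1})(Ω₁) = +0.063701-0.089723i ; Y_{3,1}(Ω₂) = +0.002558-0.006892i ; Δ = -0.000455-0.000669i
  [+2]  conj(Y_{3,2})(Ω₁) = -0.128399-0.367628i ; Y_{3,2}(Ω₂) = -0.278815-0.240041i ; Δ = -0.052446+0.133321i
  [+3]  conj(Y_{3,3})(Ω₁) = -0.244739-0.070739i ; Y_{3,3}(Ω₂) = -0.258839+0.142949i ; Δ = +0.073460-0.016675i
Total Σ_m = +0.146509-0.000000i. Multiply by 1.795196: +0.263013-0.000000i. P_3(cos γ) = 0.263013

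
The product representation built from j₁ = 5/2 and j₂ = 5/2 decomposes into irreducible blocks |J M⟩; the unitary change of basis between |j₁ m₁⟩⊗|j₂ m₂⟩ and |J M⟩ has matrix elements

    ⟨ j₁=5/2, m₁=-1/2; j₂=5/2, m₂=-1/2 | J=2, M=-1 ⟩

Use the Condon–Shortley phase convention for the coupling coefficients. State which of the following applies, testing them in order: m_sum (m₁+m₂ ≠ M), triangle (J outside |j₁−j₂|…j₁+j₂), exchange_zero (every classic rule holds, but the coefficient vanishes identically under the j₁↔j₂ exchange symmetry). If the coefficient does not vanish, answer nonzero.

m-sum: m₁+m₂ = -1/2+(-1/2) = -1, M = -1  ✓
triangle: |j₁−j₂| = 0 ≤ J = 2 ≤ j₁+j₂ = 5  ✓
exchange: j₁=j₂ and m₁=m₂, and (−1)^(j₁+j₂−J) = (−1)^3 = −1 forces ⟨j₁m₁;j₂m₂|JM⟩ = −⟨j₂m₂;j₁m₁|JM⟩ = −⟨j₁m₁;j₂m₂|JM⟩ ⇒ the coefficient vanishes identically
Racah sum check: Σ_k collapses to 0 ⇒ CG = 0

exchange_zero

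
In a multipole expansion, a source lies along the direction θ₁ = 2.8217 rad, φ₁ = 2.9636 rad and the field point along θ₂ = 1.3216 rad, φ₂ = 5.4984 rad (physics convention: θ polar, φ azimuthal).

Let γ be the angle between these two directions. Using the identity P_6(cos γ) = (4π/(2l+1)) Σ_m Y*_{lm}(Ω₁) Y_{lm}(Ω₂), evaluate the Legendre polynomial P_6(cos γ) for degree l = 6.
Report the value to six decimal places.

Expand P_6 via completeness: Σ_{m} conj(Y_{6,m}) at Ω₁ times Y_{6,m} at Ω₂ —
  m=-6: (0.00023 - 0.00041j) × (-0.00147 - 0.40018j) = -0.00016 - 0.00009j  (running Σ = -0.00016 - 0.00009j)
  m=-5: (0.00307 - 0.00380j) × (-0.25022 - 0.24870j) = -0.00171 + 0.00019j  (running Σ = -0.00188 + 0.00010j)
  m=-4: (0.02354 - 0.02031j) × (0.10415 - 0.00026j) = 0.00245 - 0.00212j  (running Σ = 0.00057 - 0.00203j)
  m=-3: (0.11441 - 0.06765j) × (0.24056 - 0.24144j) = 0.01119 - 0.04390j  (running Σ = 0.01176 - 0.04592j)
  m=-2: (0.34946 - 0.12994j) × (0.00001 + 0.00834j) = 0.00109 + 0.00291j  (running Σ = 0.01284 - 0.04301j)
  m=-1: (0.57646 - 0.10370j) × (0.22972 + 0.22944j) = 0.15622 + 0.10844j  (running Σ = 0.16906 + 0.06543j)
  m=0: (0.18180 + 0.00000j) × (0.01736 + 0.00000j) = 0.00316 + 0.00000j  (running Σ = 0.17222 + 0.06543j)
  m=1: (-0.57646 - 0.10370j) × (-0.22972 + 0.22944j) = 0.15622 - 0.10844j  (running Σ = 0.32844 - 0.04301j)
  m=2: (0.34946 + 0.12994j) × (0.00001 - 0.00834j) = 0.00109 - 0.00291j  (running Σ = 0.32953 - 0.04592j)
  m=3: (-0.11441 - 0.06765j) × (-0.24056 - 0.24144j) = 0.01119 + 0.04390j  (running Σ = 0.34072 - 0.00203j)
  m=4: (0.02354 + 0.02031j) × (0.10415 + 0.00026j) = 0.00245 + 0.00212j  (running Σ = 0.34316 + 0.00010j)
  m=5: (-0.00307 - 0.00380j) × (0.25022 - 0.24870j) = -0.00171 - 0.00019j  (running Σ = 0.34145 - 0.00009j)
  m=6: (0.00023 + 0.00041j) × (-0.00147 + 0.40018j) = -0.00016 + 0.00009j  (running Σ = 0.34129 + 0.00000j)
Σ over m = 0.34129 + 0.00000j; ×(4π/13) → 0.32990 + 0.00000j. Real part: 0.329901

0.329901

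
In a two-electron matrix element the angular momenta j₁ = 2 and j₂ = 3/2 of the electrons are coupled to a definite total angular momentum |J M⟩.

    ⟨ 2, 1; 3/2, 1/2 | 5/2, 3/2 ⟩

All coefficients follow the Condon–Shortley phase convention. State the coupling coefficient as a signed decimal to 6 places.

+√(1/35) ≈ +0.169031

j₁+j₂−J=1  J+j₁−j₂=3  J−j₁+j₂=2  j₁+j₂+J+1=7
(j₁±m₁, j₂±m₂, J±M) = (3,1,2,1,4,1)
P² = 144/35
sum k=0..1:
  [0] +1/4 = 1/4
  [1] −1/6 = -1/6
S = 1/12
C² = P²·S² = 1/35 ; C = +0.169031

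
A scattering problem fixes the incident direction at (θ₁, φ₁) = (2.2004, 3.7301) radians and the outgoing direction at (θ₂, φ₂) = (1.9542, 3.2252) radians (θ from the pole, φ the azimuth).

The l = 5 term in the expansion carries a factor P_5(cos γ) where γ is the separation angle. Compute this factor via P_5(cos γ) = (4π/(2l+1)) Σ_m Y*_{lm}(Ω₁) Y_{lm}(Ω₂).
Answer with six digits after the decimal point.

-0.175592

Expand P_5 via completeness: Σ_{m} conj(Y_{5,m}) at Ω₁ times Y_{5,m} at Ω₂ —
  m=-5: Y*=(0.156942, -0.031659)  Y=(-0.290980, 0.129259)  product (-0.041575, 0.029498)
  m=-4: Y*=(0.260242, -0.261371)  Y=(-0.383632, 0.133305)  product (-0.064995, 0.134962)
  m=-3: Y*=(0.074948, -0.380012)  Y=(-0.069342, 0.017767)  product (0.001555, 0.027682)
  m=-2: Y*=(-0.010041, -0.024167)  Y=(0.311946, -0.052654)  product (-0.004405, -0.007010)
  m=-1: Y*=(0.286285, 0.191066)  Y=(0.162166, -0.013590)  product (0.049022, 0.027094)
  m=+0: Y*=(0.116842, -0.000000)  Y=(-0.281662, 0.000000)  product (-0.032910, 0.000000)
  m=+1: Y*=(-0.286285, 0.191066)  Y=(-0.162166, -0.013590)  product (0.049022, -0.027094)
  m=+2: Y*=(-0.010041, 0.024167)  Y=(0.311946, 0.052654)  product (-0.004405, 0.007010)
  m=+3: Y*=(-0.074948, -0.380012)  Y=(0.069342, 0.017767)  product (0.001555, -0.027682)
  m=+4: Y*=(0.260242, 0.261371)  Y=(-0.383632, -0.133305)  product (-0.064995, -0.134962)
  m=+5: Y*=(-0.156942, -0.031659)  Y=(0.290980, 0.129259)  product (-0.041575, -0.029498)
Σ over m = (-0.153705, 0.000000); ×(4π/11) → (-0.175592, 0.000000). Real part: -0.175592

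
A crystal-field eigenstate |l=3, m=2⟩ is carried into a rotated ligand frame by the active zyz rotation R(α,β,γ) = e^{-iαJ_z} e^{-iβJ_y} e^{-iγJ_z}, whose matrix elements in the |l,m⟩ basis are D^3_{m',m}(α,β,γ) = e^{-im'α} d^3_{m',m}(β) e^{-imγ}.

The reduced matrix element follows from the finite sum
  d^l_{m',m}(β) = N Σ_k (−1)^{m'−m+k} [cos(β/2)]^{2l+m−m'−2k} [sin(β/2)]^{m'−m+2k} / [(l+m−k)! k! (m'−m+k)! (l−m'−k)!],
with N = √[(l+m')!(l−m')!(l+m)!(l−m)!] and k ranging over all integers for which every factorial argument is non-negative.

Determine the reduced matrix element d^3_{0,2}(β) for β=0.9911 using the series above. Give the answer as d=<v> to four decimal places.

d=0.5250

d^3_{0,2}(β=0.9911) via the finite sum:
Half-angle: c=0.879707, s=0.475516. N=√(6·6·120·1)=65.726707
The bounds max(0,m−m')=2 and min(l+m,l−m')=3 give 2 terms
  k=2: (−1)^0·65.7267/(12)·0.8797^4·0.4755^2 = +0.741725
  k=3: (−1)^1·65.7267/(12)·0.8797^2·0.4755^4 = -0.216718
d^3_{0,2}(0.9911) = +0.741725 -0.216718 = +0.525006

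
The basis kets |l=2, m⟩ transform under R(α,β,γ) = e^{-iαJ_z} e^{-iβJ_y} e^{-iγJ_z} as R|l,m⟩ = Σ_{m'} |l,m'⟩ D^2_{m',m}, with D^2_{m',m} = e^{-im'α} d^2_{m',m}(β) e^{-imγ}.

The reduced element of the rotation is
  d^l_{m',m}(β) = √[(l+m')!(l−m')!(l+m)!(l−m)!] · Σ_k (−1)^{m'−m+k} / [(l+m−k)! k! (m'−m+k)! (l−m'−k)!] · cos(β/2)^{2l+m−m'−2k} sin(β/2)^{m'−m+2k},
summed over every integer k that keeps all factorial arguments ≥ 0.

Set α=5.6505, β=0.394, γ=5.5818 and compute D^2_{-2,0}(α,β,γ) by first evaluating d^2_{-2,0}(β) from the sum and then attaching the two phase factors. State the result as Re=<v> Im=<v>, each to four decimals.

Re=0.0271 Im=-0.0861

First d^2_{-2,0}(β=0.3940), then the phase factors e^{-i(-2)α} and e^{-i(0)γ}:
c=cos(0.394000/2)=0.980658, s=sin(0.394000/2)=0.195728; N=√[1·24·2·2]=9.797959
The bounds max(0,m−m')=2 and min(l+m,l−m')=2 give 1 term
  k=2: (−1)^0·9.7980/(4)·0.9807^2·0.1957^2 = +0.090244
d^2_{-2,0}(0.3940) = +0.090244
Phases: e^{-i·(-2)·5.6505}=+0.300699-0.953719i, e^{-i·(0)·5.5818}=+1.000000+0.000000i ⇒ D=+0.027136-0.086067i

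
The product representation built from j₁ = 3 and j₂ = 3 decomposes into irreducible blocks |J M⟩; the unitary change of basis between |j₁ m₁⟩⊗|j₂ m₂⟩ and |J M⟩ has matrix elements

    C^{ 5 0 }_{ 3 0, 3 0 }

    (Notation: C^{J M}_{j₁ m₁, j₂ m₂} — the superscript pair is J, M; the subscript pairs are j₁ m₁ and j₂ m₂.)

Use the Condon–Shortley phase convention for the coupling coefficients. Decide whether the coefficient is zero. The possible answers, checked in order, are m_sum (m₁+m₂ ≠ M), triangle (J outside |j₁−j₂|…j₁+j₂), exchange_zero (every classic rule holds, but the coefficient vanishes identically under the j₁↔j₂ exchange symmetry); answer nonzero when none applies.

m-sum: m₁+m₂ = 0+0 = 0, M = 0  ✓
triangle: |j₁−j₂| = 0 ≤ J = 5 ≤ j₁+j₂ = 6  ✓
exchange: j₁=j₂ and m₁=m₂, and (−1)^(j₁+j₂−J) = (−1)^1 = −1 forces ⟨j₁m₁;j₂m₂|JM⟩ = −⟨j₂m₂;j₁m₁|JM⟩ = −⟨j₁m₁;j₂m₂|JM⟩ ⇒ the coefficient vanishes identically
Racah sum check: Σ_k collapses to 0 ⇒ CG = 0

exchange_zero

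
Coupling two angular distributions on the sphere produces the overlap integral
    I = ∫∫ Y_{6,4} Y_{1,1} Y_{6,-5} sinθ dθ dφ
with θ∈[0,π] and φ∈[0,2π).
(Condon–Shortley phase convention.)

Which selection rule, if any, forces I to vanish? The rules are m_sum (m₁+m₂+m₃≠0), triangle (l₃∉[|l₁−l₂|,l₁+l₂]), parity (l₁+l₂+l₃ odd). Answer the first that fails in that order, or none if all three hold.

parity

azimuthal sum: 4 + 1 − 5 = 0  ✓
5 ≤ 6 ≤ 7 (triangle on l)  ✓
L = 6 + 1 + 6 = 13 (odd)  ✗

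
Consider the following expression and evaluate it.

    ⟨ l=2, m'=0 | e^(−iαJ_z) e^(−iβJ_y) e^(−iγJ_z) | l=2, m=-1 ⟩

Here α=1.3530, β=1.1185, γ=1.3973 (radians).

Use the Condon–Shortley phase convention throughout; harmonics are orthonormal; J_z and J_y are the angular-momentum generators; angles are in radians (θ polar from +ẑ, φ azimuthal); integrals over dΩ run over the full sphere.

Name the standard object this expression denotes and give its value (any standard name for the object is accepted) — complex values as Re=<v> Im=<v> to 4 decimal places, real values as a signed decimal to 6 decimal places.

Wigner D-matrix element, Re=-0.0831 Im=-0.4742

This is a Wigner D-matrix element — the rotation-matrix element ⟨l m'| R(α,β,γ) |l m⟩ in the angular-momentum basis.
Split into d^2_{0,-1}(β=1.1185) × two z-phases.
c=cos(1.118500/2)=0.847653, s=sin(1.118500/2)=0.530551; N=√[2·2·1·6]=4.898979
k: max(0,(-1)−(0))=0 … min(2+(-1),2−(0))=1
  k=0: (−1)^1·4.8990/(2)·0.8477^3·0.5306^1 = -0.791511
  k=1: (−1)^2·4.8990/(2)·0.8477^1·0.5306^3 = +0.310080
d^2_{0,-1}(1.1185) = -0.791511 +0.310080 = -0.481431
Attach z-rotation phases: D = e^{-i(0)(1.3530)}·(-0.481431)·e^{-i(-1)(1.3973)} = -0.083108-0.474203i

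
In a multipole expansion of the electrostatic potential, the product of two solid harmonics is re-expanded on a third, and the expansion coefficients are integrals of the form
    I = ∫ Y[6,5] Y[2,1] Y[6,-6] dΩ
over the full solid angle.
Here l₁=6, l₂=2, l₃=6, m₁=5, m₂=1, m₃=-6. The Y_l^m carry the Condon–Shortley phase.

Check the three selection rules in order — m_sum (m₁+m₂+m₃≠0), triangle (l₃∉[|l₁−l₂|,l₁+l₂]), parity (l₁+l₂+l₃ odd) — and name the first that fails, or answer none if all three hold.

none

azimuthal sum: 5 + 1 − 6 = 0  ✓
4 ≤ 6 ≤ 8 (triangle on l)  ✓
L = 6 + 2 + 6 = 14 (even)  ✓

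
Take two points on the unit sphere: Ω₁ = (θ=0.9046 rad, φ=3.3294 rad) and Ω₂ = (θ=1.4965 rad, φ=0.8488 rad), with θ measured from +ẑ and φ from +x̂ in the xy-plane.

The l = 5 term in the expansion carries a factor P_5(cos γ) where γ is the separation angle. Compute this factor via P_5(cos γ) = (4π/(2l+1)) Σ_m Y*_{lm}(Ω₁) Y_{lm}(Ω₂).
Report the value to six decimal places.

0.085378

Addition theorem: P_5(cos γ) = (4π/11) Σ_m Y*_{lm}(Ω₁) Y_{lm}(Ω₂), m = −5…5:
  term(m=-5) = +0.062960-0.010378i   from Y*(Ω₁)=-0.082322-0.112490i, Y(Ω₂)=-0.206658+0.408463i
  term(m=-4) = -0.032808-0.017822i   from Y*(Ω₁)=+0.253246+0.236505i, Y(Ω₂)=-0.104302+0.027034i
  term(m=-3) = -0.053520-0.122409i   from Y*(Ω₁)=-0.346385-0.218821i, Y(Ω₂)=+0.270004+0.182820i
  term(m=-2) = -0.002859+0.011253i   from Y*(Ω₁)=+0.087787+0.034618i, Y(Ω₂)=+0.015560+0.122051i
  term(m=-1) = +0.075265-0.058533i   from Y*(Ω₁)=+0.317562+0.060352i, Y(Ω₂)=+0.194937-0.221367i
  term(m=+0) = -0.023340-0.000000i   from Y*(Ω₁)=-0.183950-0.000000i, Y(Ω₂)=+0.126883+0.000000i
  term(m=+1) = +0.075265+0.058533i   from Y*(Ω₁)=-0.317562+0.060352i, Y(Ω₂)=-0.194937-0.221367i
  term(m=+2) = -0.002859-0.011253i   from Y*(Ω₁)=+0.087787-0.034618i, Y(Ω₂)=+0.015560-0.122051i
  term(m=+3) = -0.053520+0.122409i   from Y*(Ω₁)=+0.346385-0.218821i, Y(Ω₂)=-0.270004+0.182820i
  term(m=+4) = -0.032808+0.017822i   from Y*(Ω₁)=+0.253246-0.236505i, Y(Ω₂)=-0.104302-0.027034i
  term(m=+5) = +0.062960+0.010378i   from Y*(Ω₁)=+0.082322-0.112490i, Y(Ω₂)=+0.206658+0.408463i
Accumulated sum +0.074736-0.000000i; after 4π/(2l+1) scaling, +0.085378-0.000000i ⇒ P_5 = 0.085378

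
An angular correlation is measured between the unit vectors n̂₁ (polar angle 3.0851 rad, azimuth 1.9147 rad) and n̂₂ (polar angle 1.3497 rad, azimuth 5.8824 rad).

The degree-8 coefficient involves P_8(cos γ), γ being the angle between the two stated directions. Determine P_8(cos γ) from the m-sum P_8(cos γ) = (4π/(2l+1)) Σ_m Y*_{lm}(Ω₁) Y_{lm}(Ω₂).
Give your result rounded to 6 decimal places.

-0.165207

Expand P_8 via completeness: Σ_{m} conj(Y_{8,m}) at Ω₁ times Y_{8,m} at Ω₂ —
  m=-8: (-0.00000 + 0.00000j) × (-0.42232 - 0.02736j) = 0.00000 - 0.00000j  (running Σ = 0.00000 - 0.00000j)
  m=-7: (-0.00000 - 0.00000j) × (-0.35921 + 0.12549j) = 0.00000 + 0.00000j  (running Σ = 0.00000 + 0.00000j)
  m=-6: (0.00000 - 0.00000j) × (0.06699 - 0.06079j) = -0.00000 - 0.00000j  (running Σ = -0.00000 - 0.00000j)
  m=-5: (0.00001 + 0.00000j) × (0.15077 - 0.32605j) = 0.00000 - 0.00000j  (running Σ = 0.00000 - 0.00000j)
  m=-4: (0.00003 + 0.00013j) × (0.00099 - 0.03066j) = 0.00000 - 0.00000j  (running Σ = 0.00001 - 0.00000j)
  m=-3: (-0.00213 + 0.00128j) × (0.11788 + 0.30534j) = -0.00064 - 0.00050j  (running Σ = -0.00064 - 0.00050j)
  m=-2: (-0.02498 - 0.02053j) × (0.05814 + 0.06005j) = -0.00022 - 0.00269j  (running Σ = -0.00086 - 0.00320j)
  m=-1: (0.09134 - 0.25505j) × (-0.28436 - 0.12049j) = -0.05670 + 0.06152j  (running Σ = -0.05756 + 0.05832j)
  m=0: (1.09724 + 0.00000j) × (-0.09877 + 0.00000j) = -0.10838 + 0.00000j  (running Σ = -0.16593 + 0.05832j)
  m=1: (-0.09134 - 0.25505j) × (0.28436 - 0.12049j) = -0.05670 - 0.06152j  (running Σ = -0.22264 - 0.00320j)
  m=2: (-0.02498 + 0.02053j) × (0.05814 - 0.06005j) = -0.00022 + 0.00269j  (running Σ = -0.22286 - 0.00050j)
  m=3: (0.00213 + 0.00128j) × (-0.11788 + 0.30534j) = -0.00064 + 0.00050j  (running Σ = -0.22350 - 0.00000j)
  m=4: (0.00003 - 0.00013j) × (0.00099 + 0.03066j) = 0.00000 + 0.00000j  (running Σ = -0.22350 - 0.00000j)
  m=5: (-0.00001 + 0.00000j) × (-0.15077 - 0.32605j) = 0.00000 + 0.00000j  (running Σ = -0.22349 - 0.00000j)
  m=6: (0.00000 + 0.00000j) × (0.06699 + 0.06079j) = -0.00000 + 0.00000j  (running Σ = -0.22349 + 0.00000j)
  m=7: (0.00000 - 0.00000j) × (0.35921 + 0.12549j) = 0.00000 - 0.00000j  (running Σ = -0.22349 - 0.00000j)
  m=8: (-0.00000 - 0.00000j) × (-0.42232 + 0.02736j) = 0.00000 + 0.00000j  (running Σ = -0.22349 + 0.00000j)
Σ over m = -0.22349 + 0.00000j; ×(4π/17) → -0.16521 + 0.00000j. Real part: -0.165207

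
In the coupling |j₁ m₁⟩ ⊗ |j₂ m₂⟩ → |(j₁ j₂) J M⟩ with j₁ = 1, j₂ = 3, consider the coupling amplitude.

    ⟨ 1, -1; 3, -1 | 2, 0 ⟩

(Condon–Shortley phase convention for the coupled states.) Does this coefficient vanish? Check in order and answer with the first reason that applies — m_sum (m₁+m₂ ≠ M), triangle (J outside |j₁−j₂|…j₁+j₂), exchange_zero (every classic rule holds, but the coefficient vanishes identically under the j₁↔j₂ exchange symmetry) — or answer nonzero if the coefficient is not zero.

m-sum: m₁+m₂ = -1+(-1) = -2, M = 0  ✗ ⇒ coefficient is 0

m_sum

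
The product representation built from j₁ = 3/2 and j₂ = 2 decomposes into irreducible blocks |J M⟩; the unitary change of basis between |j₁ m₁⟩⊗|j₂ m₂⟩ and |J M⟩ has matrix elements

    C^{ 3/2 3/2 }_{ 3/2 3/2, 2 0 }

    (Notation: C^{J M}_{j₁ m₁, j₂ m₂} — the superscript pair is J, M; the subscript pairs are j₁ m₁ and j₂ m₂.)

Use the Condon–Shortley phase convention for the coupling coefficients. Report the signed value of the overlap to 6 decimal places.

triangle: 2!*1!*2!/6! = 4/720
(j±m)!: 3!*0!*2!*2!*3!*0! = 144
prefactor² = (2J+1)*Δ*N² = 16/5
  k=0: +1/(0!*2!*0!*2!*1!*0!) = 1/4
Σ = 1/4  ⇒  CG² = 16/5*(1/4)² = 1/5
CG = +√(1/5) = +0.447214

+√(1/5) ≈ +0.447214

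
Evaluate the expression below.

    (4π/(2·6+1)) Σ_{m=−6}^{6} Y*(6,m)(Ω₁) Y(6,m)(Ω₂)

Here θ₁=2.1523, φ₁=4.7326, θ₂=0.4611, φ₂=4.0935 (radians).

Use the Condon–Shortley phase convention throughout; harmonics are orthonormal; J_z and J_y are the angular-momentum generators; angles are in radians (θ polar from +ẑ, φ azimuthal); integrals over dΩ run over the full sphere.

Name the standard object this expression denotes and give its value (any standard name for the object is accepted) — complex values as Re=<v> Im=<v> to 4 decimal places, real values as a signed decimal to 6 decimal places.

Legendre polynomial (addition theorem), -0.093638

This sum is the spherical-harmonic addition theorem: it equals the Legendre polynomial P_l(cos γ) of the angle γ between the two directions.
Summing Y*_{l m}(θ₁,φ₁)·Y_{l m}(θ₂,φ₂) over m ∈ [−6, 6]; prefactor 4π/(2·6+1) = 0.966644:
  [-6]  conj(Y_{6,-6})(Ω₁) = (-0.163279, -0.019898) ; Y_{6,-6}(Ω₂) = (0.003152, 0.002028) ; Δ = (-0.000474, -0.000394)
  [-5]  conj(Y_{6,-5})(Ω₁) = (-0.037785, 0.372629) ; Y_{6,-5}(Ω₂) = (-0.001232, -0.026104) ; Δ = (0.009774, 0.000527)
  [-4]  conj(Y_{6,-4})(Ω₁) = (0.402085, 0.032577) ; Y_{6,-4}(Ω₂) = (-0.086000, 0.067581) ; Δ = (-0.036781, 0.024371)
  [-3]  conj(Y_{6,-3})(Ω₁) = (0.004033, -0.066438) ; Y_{6,-3}(Ω₂) = (0.287032, 0.084365) ; Δ = (0.006763, -0.018730)
  [-2]  conj(Y_{6,-2})(Ω₁) = (0.324238, 0.013113) ; Y_{6,-2}(Ω₂) = (-0.164211, -0.474734) ; Δ = (-0.047018, -0.156080)
  [-1]  conj(Y_{6,-1})(Ω₁) = (0.004003, -0.198009) ; Y_{6,-1}(Ω₂) = (-0.206324, 0.289687) ; Δ = (0.056535, 0.042013)
  [+0]  conj(Y_{6,0})(Ω₁) = (0.276507, -0.000000) ; Y_{6,0}(Ω₂) = (-0.269307, 0.000000) ; Δ = (-0.074466, 0.000000)
  [+1]  conj(Y_{6,1})(Ω₁) = (-0.004003, -0.198009) ; Y_{6,1}(Ω₂) = (0.206324, 0.289687) ; Δ = (0.056535, -0.042013)
  [+2]  conj(Y_{6,2})(Ω₁) = (0.324238, -0.013113) ; Y_{6,2}(Ω₂) = (-0.164211, 0.474734) ; Δ = (-0.047018, 0.156080)
  [+3]  conj(Y_{6,3})(Ω₁) = (-0.004033, -0.066438) ; Y_{6,3}(Ω₂) = (-0.287032, 0.084365) ; Δ = (0.006763, 0.018730)
  [+4]  conj(Y_{6,4})(Ω₁) = (0.402085, -0.032577) ; Y_{6,4}(Ω₂) = (-0.086000, -0.067581) ; Δ = (-0.036781, -0.024371)
  [+5]  conj(Y_{6,5})(Ω₁) = (0.037785, 0.372629) ; Y_{6,5}(Ω₂) = (0.001232, -0.026104) ; Δ = (0.009774, -0.000527)
  [+6]  conj(Y_{6,6})(Ω₁) = (-0.163279, 0.019898) ; Y_{6,6}(Ω₂) = (0.003152, -0.002028) ; Δ = (-0.000474, 0.000394)
Total Σ_m = (-0.096870, -0.000000). Multiply by 0.966644: (-0.093638, -0.000000). P_6(cos γ) = -0.093638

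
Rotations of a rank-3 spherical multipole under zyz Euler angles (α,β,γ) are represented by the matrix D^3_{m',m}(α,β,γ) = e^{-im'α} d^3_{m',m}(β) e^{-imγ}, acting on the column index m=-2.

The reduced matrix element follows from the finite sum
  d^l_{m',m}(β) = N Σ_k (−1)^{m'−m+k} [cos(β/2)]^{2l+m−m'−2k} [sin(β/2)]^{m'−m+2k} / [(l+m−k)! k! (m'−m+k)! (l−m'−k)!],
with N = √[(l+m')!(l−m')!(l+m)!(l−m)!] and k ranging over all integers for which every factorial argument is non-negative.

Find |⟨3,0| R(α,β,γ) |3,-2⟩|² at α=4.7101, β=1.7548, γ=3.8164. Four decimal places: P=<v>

P=0.0586

Split into d^3_{0,-2}(β=1.7548) × two z-phases.
c=cos(1.754800/2)=0.639153, s=sin(1.754800/2)=0.769080; N=√[6·6·1·120]=65.726707
k∈{0,1} keeps every argument non-negative
  k=0: (−1)^2·65.7267/(12)·0.6392^4·0.7691^2 = +0.540658
  k=1: (−1)^3·65.7267/(12)·0.6392^2·0.7691^4 = -0.782808
d^3_{0,-2}(1.7548) = +0.540658 -0.782808 = -0.242151
|D^3_{0,-2}|² = |d^3_{0,-2}(β)|² = (-0.242151)² = 0.058637 (the z-rotation phases have unit modulus)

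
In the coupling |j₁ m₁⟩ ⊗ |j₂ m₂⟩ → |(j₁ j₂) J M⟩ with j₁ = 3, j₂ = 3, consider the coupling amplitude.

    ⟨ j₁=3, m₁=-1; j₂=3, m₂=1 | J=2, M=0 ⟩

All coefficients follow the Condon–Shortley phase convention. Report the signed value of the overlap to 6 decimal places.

triangle: 4!·2!·2!/9! = 96/362880
(j±m)!: 2!·4!·4!·2!·2!·2! = 9216
prefactor² = (2J+1)·Δ·N² = 256/21
  k=2: +1/(2!·2!·2!·2!·0!·0!) = 1/16
  k=3: −1/(3!·1!·1!·1!·1!·1!) = -1/6
  k=4: +1/(4!·0!·0!·0!·2!·2!) = 1/96
Σ = -3/32  ⇒  CG² = 256/21·(-3/32)² = 3/28
CG = −√(3/28) = -0.327327

-0.327327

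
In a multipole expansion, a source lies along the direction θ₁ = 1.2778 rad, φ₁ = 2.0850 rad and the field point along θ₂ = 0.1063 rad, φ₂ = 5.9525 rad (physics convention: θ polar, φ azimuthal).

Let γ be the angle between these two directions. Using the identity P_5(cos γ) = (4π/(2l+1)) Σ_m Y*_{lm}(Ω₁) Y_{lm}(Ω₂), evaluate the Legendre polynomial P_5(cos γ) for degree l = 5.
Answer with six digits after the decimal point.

0.316895

Summing Y*_{l m}(θ₁,φ₁)·Y_{l m}(θ₂,φ₂) over m ∈ [−5, 5]; prefactor 4π/(2·5+1) = 1.142397:
  m=-5: (-0.201631-0.314174i) × (-0.000001+0.000006i) = +0.000002-0.000001i  (running Σ = +0.000002-0.000001i)
  m=-4: (-0.166354+0.314894i) × (+0.000045+0.000179i) = -0.000064-0.000016i  (running Σ = -0.000062-0.000017i)
  m=-3: (-0.075631+0.002132i) × (+0.001785+0.002732i) = -0.000141-0.000203i  (running Σ = -0.000203-0.000219i)
  m=-2: (+0.173632+0.288100i) × (+0.029436+0.022910i) = -0.001489+0.012458i  (running Σ = -0.001692+0.012239i)
  m=-1: (+0.003276-0.005800i) × (+0.247081+0.084820i) = +0.001301-0.001155i  (running Σ = -0.000391+0.011084i)
  m=0: (+0.324237-0.000000i) × (+0.857940+0.000000i) = +0.278176+0.000000i  (running Σ = +0.277786+0.011084i)
  m=1: (-0.003276-0.005800i) × (-0.247081+0.084820i) = +0.001301+0.001155i  (running Σ = +0.279087+0.012239i)
  m=2: (+0.173632-0.288100i) × (+0.029436-0.022910i) = -0.001489-0.012458i  (running Σ = +0.277598-0.000219i)
  m=3: (+0.075631+0.002132i) × (-0.001785+0.002732i) = -0.000141+0.000203i  (running Σ = +0.277457-0.000017i)
  m=4: (-0.166354-0.314894i) × (+0.000045-0.000179i) = -0.000064+0.000016i  (running Σ = +0.277393-0.000001i)
  m=5: (+0.201631-0.314174i) × (+0.000001+0.000006i) = +0.000002+0.000001i  (running Σ = +0.277395+0.000000i)
Accumulated sum +0.277395+0.000000i; after 4π/(2l+1) scaling, +0.316895+0.000000i ⇒ P_5 = 0.316895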